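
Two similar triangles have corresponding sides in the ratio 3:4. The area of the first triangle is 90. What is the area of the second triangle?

Area ratio = (3/4)^2 = 9/16. Area of the second triangle = 90 * 16/9 = 160.

160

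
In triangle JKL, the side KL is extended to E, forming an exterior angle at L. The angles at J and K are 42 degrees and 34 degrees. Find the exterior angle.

The interior angle at L is 180 - 42 - 34 = 104 degrees.
The exterior angle and interior angle at L are supplementary:
Exterior angle = 180 - 104 = 76 degrees.

76 degrees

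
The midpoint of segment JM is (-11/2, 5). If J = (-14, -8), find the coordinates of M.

Using the midpoint formula: M = ((x1 + x2)/2, (y1 + y2)/2)
We know M = (-11/2, 5) and J = (-14, -8)
For x: -11/2 = (-14 + x2)/2, so x2 = 2*-11/2 - -14 = 3
For y: 5 = (-8 + y2)/2, so y2 = 2*5 - -8 = 18
M = (3, 18)

(3, 18)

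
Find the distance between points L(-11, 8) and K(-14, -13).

d = sqrt((-3)^2 + (-21)^2) = sqrt(450) = 15*sqrt(2)

15*sqrt(2)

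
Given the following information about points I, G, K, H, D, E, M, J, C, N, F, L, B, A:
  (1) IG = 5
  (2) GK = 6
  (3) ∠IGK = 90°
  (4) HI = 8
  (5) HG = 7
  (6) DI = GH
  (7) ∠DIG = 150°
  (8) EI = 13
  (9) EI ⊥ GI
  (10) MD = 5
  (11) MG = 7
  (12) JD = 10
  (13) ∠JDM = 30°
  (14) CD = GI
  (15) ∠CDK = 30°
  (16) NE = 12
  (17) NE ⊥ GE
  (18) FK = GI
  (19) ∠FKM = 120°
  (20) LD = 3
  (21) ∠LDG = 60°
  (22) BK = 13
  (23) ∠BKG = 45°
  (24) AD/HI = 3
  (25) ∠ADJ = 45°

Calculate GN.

Step 1: By the law of cosines on triangle EIG: EG² = 13² + 5² − 2·13·5·cos(90°) = 194, so EG = √194.
Step 2: By the law of cosines on triangle GEN: GN² = √194² + 12² − 2·√194·12·cos(90°) = 338, so GN = 13·√2.

Therefore, the length of GN = 13·√2.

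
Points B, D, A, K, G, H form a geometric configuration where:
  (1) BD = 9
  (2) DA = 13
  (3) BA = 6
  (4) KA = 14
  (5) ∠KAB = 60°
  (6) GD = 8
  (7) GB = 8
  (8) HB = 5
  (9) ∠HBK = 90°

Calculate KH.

Step 1: By the law of cosines on triangle BAK: BK² = 6² + 14² − 2·6·14·cos(60°) = 148, so BK = 2·√37.
Step 2: By the law of cosines on triangle KBH: KH² = (2·√37)² + 5² − 2·2·√37·5·cos(90°) = 173, so KH = √173.

Therefore, the length of KH = √173.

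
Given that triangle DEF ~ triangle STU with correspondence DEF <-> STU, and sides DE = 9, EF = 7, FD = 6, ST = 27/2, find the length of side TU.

Since the triangles are similar, the ratio of corresponding sides is constant.
Scale factor k = ST / DE = 27/2 / 9 = 3/2
TU = k * EF = 3/2 * 7 = 21/2

21/2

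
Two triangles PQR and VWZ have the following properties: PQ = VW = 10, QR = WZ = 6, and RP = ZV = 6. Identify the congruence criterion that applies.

Consider the given information: PQ = VW = 10, QR = WZ = 6, and RP = ZV = 6
This is not SAS or ASA: SAS requires two sides and the included angle between them. ASA requires two angles and the side between them.
The correct criterion is SSS. All three pairs of corresponding sides are equal (Side-Side-Side).

SSS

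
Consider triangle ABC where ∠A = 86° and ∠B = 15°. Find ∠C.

The interior angles sum to 180°: angle C = 180 - 86 - 15 = 79°.
The triangle is acute (angles 86°, 15°, 79°).

79 degrees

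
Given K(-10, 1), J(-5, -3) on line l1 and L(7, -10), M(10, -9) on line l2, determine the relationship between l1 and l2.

Slope of line 1: m1 = (-3 - 1)/(-5 - -10) = -4/5 = -4/5
Slope of line 2: m2 = (-9 - -10)/(10 - 7) = 1/3 = 1/3
m1 != m2 and m1*m2 = -4/15 != -1. Neither.

Neither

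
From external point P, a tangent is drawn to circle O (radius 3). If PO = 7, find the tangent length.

The tangent, radius, and line from the external point to the center form a right triangle.
The right angle is where the tangent meets the radius.
By the Pythagorean theorem: tangent² + 3² = 7²
tangent² = 49 - 9 = 40
tangent = 2*sqrt(10)

2*sqrt(10)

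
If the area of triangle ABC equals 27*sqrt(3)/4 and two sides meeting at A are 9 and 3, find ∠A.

sin(C) = 2 * 27*sqrt(3)/4 / (9 * 3) = sqrt(3)/2, so C = arcsin(sqrt(3)/2) = 60°.
Since sin(180° - C) = sin(C), the obtuse angle 120° gives the same area, so C = 60° or C = 120°.

60° or 120°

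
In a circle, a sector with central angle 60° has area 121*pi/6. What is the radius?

Sector area A = πr² × θ/360, so r² = 360A / (πθ).
r² = 360 × 121*pi/6 / (π × 60)
r² = 121
r = 11

11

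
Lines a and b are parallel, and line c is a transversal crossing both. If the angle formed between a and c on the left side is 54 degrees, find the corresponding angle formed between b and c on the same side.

When a transversal crosses parallel lines, angles in the same position at each intersection are called corresponding angles.
These are always equal, so the answer is 54 degrees.

54 degrees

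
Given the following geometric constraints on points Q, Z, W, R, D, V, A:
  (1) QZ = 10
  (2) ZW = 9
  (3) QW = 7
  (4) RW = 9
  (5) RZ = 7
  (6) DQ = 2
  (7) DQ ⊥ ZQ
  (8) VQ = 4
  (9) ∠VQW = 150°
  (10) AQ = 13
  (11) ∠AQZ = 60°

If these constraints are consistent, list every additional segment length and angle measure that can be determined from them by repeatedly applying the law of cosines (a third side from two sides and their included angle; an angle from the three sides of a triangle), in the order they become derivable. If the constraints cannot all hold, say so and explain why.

The constraints are consistent. Derivable facts, in order:
After 1 step:
- WV ≈ 10.65
- ZA = √139
- ZD = 2·√26
- ∠QWZ = 76.23°
- ∠QZW = 42.83°
- ∠RWZ = 45.77°
- ∠RZW = 67.11°
- ∠WQZ = 60.94°
- ∠WRZ = 67.11°
After 2 steps:
- ∠AZQ = 72.73°
- ∠DZQ = 11.31°
- ∠QAZ = 47.27°
- ∠QDZ = 78.69°
- ∠QVW = 19.18°
- ∠QWV = 10.82°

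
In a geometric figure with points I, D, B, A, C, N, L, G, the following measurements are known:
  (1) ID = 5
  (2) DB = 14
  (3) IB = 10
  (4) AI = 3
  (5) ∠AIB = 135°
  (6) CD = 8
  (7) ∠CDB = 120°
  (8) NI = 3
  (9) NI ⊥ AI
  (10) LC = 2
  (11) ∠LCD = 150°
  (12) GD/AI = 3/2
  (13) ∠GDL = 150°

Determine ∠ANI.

Step 1: By the law of cosines on triangle NIA: NA² = 3² + 3² − 2·3·3·cos(90°) = 18, so NA = 3·√2.
Step 2: By the inverse law of cosines on triangle ANI: cos(∠ANI) = ((3·√2)² + 3² − 3²) / (2·3·√2·3) = 18/25.46 = 0.7071, so ∠ANI = 45°.

Therefore, the measure of angle ∠ANI = 45°.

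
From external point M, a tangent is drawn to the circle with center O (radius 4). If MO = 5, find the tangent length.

The tangent, radius, and line from the external point to the center form a right triangle.
The right angle is where the tangent meets the radius.
By the Pythagorean theorem: tangent² + 4² = 5²
tangent² = 25 - 16 = 9
tangent = 3

3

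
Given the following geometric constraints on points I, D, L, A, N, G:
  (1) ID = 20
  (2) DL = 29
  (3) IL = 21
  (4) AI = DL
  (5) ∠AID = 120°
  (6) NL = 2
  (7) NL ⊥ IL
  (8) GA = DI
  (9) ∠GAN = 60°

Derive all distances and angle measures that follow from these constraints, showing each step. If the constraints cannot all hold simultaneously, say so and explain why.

The constraints are consistent.

From the given relations:
  AI = DL = 29
  GA = DI = 20

Step 1: From IL = 21, LN = 2, and ∠ILN = 90°, by the law of cosines:
  IN² = IL² + LN² - 2·IL·LN·cos(90°) = 441 + 4 - 0 = 445
  IN ≈ 21.1

Step 2: From DI = 20, IA = 29, and ∠DIA = 120°, by the law of cosines:
  DA² = DI² + IA² - 2·DI·IA·cos(120°) = 400 + 841 + 580 = 1821
  DA ≈ 42.67

Step 3: From ID = 20, IL = 21, DL = 29, by the inverse law of cosines:
  cos(∠DIL) = (ID² + IL² - DL²) / (2·ID·IL)
  ∠DIL = 90°

Step 4: From DI = 20, DL = 29, IL = 21, by the inverse law of cosines:
  cos(∠IDL) = (DI² + DL² - IL²) / (2·DI·DL)
  ∠IDL = 46.4°

Step 5: From LD = 29, LI = 21, DI = 20, by the inverse law of cosines:
  cos(∠DLI) = (LD² + LI² - DI²) / (2·LD·LI)
  ∠DLI = 43.6°

Step 6: From IL = 21, IN = 21.1, LN = 2, by the inverse law of cosines:
  cos(∠LIN) = (IL² + IN² - LN²) / (2·IL·IN)
  ∠LIN = 5.44°

Step 7: From DA = 42.67, DI = 20, AI = 29, by the inverse law of cosines:
  cos(∠ADI) = (DA² + DI² - AI²) / (2·DA·DI)
  ∠ADI = 36.05°

Step 8: From AD = 42.67, AI = 29, DI = 20, by the inverse law of cosines:
  cos(∠DAI) = (AD² + AI² - DI²) / (2·AD·AI)
  ∠DAI = 23.95°

Step 9: From NI = 21.1, NL = 2, IL = 21, by the inverse law of cosines:
  cos(∠INL) = (NI² + NL² - IL²) / (2·NI·NL)
  ∠INL = 84.56°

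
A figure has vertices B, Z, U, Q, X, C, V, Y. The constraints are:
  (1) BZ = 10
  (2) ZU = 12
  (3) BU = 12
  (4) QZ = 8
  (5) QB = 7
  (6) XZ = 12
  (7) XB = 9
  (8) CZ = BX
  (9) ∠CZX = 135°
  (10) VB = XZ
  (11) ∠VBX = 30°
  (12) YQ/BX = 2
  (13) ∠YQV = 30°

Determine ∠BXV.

From the given relations: VB = XZ = 12.
Step 1: By the law of cosines on triangle XBV: XV² = 9² + 12² − 2·9·12·cos(30°) = 37.94, so XV ≈ 6.16.
Step 2: By the inverse law of cosines on triangle BXV: cos(∠BXV) = (9² + 6.16² − 12²) / (2·9·6.16) = -25.06/110.87 = -0.226, so ∠BXV = 103.06°.

Therefore, the measure of angle ∠BXV = 103.06°.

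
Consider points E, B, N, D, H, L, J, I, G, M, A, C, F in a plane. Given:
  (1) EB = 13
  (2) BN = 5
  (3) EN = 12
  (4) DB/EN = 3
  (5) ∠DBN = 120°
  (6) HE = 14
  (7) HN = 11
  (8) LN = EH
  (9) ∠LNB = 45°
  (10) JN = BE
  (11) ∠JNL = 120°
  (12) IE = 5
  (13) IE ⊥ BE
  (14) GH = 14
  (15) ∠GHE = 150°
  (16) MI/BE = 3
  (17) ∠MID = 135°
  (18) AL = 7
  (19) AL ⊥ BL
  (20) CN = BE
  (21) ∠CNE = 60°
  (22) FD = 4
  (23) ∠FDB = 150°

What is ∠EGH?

Step 1: By the law of cosines on triangle GHE: GE² = 14² + 14² − 2·14·14·cos(150°) = 731.48, so GE ≈ 27.05.
Step 2: By the inverse law of cosines on triangle EGH: cos(∠EGH) = (27.05² + 14² − 14²) / (2·27.05·14) = 731.48/757.29 = 0.9659, so ∠EGH = 15°.

Therefore, the measure of angle ∠EGH = 15°.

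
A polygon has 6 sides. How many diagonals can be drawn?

Total line segments between 6 vertices = C(6,2) = 15.
Subtract the 6 sides: 15 - 6 = 9 diagonals.

9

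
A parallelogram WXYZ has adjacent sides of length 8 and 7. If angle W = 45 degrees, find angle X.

Consecutive angles are supplementary: angle X = 180 - 45 = 135 degrees.

135 degrees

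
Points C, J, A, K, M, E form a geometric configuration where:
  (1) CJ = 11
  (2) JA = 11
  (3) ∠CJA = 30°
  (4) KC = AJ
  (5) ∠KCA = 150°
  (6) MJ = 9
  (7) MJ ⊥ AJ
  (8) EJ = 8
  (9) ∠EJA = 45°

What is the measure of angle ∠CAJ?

Step 1: By the law of cosines on triangle AJC: AC² = 11² + 11² − 2·11·11·cos(30°) = 32.42, so AC ≈ 5.69.
Step 2: By the inverse law of cosines on triangle CAJ: cos(∠CAJ) = (5.69² + 11² − 11²) / (2·5.69·11) = 32.42/125.27 = 0.2588, so ∠CAJ = 75°.

Therefore, the measure of angle ∠CAJ = 75°.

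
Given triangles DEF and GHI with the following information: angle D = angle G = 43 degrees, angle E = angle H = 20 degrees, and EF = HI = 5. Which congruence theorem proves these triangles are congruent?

The given information provides:
angle D = angle G = 43 degrees, angle E = angle H = 20 degrees, and EF = HI = 5
This matches the AAS congruence theorem.
Two pairs of corresponding angles and a non-included side are equal (Angle-Angle-Side).

AAS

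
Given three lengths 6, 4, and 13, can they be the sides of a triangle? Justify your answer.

No.
The triangle inequality is violated: 6 + 4 = 10 ≤ 13.
These lengths cannot form a triangle.

No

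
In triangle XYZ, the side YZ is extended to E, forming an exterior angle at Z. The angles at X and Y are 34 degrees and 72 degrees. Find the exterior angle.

The interior angle at Z is 180 - 34 - 72 = 74 degrees.
The exterior angle and interior angle at Z are supplementary:
Exterior angle = 180 - 74 = 106 degrees.

106 degrees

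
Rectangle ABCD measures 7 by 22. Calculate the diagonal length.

Using the Pythagorean theorem:
d² = 7² + 22² = 49 + 484 = 533
d = sqrt(533)

sqrt(533)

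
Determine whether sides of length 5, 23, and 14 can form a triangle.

The longest side is 23. The other two sides sum to 5 + 14 = 19.
Since 19 ≤ 23, the two shorter sides cannot reach around to close the triangle.

No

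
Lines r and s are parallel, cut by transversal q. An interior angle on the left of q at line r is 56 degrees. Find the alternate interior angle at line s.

Alternate interior angles formed by parallel lines and a transversal are equal.
The given angle is 56 degrees.
The alternate interior angle = 56 degrees.

56 degrees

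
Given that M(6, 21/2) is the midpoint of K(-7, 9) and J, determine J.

Using the midpoint formula: M = ((x1 + x2)/2, (y1 + y2)/2)
We know M = (6, 21/2) and K = (-7, 9)
For x: 6 = (-7 + x2)/2, so x2 = 2*6 - -7 = 19
For y: 21/2 = (9 + y2)/2, so y2 = 2*21/2 - 9 = 12
J = (19, 12)

(19, 12)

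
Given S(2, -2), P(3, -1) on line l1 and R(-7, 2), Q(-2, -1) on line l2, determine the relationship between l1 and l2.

Slope of line 1: m1 = (-1 - -2)/(3 - 2) = 1/1 = 1
Slope of line 2: m2 = (-1 - 2)/(-2 - -7) = -3/5 = -3/5
m1 != m2 (1 != -3/5), so not parallel.
m1 * m2 = (1) * (-3/5) = -3/5 != -1, so not perpendicular.
The lines are neither parallel nor perpendicular.

Neither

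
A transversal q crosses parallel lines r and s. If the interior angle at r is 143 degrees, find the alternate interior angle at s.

Alternate interior angles are equal: 143 degrees.

143 degrees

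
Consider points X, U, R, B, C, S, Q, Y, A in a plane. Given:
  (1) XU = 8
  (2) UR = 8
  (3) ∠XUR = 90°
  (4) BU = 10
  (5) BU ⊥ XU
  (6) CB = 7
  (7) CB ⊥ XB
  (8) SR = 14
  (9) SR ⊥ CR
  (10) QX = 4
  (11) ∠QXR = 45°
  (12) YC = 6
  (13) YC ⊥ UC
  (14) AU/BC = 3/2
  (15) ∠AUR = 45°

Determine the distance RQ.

Step 1: By the law of cosines on triangle XUR: XR² = 8² + 8² − 2·8·8·cos(90°) = 128, so XR = 8·√2.
Step 2: By the law of cosines on triangle RXQ: RQ² = (8·√2)² + 4² − 2·8·√2·4·cos(45°) = 80, so RQ = 4·√5.

Therefore, the length of RQ = 4·√5.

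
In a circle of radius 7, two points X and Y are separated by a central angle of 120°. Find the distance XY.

Drop a perpendicular from the center to the chord, bisecting both the chord and the central angle.
Each half-chord = r sin(θ/2) = 7 sin(60°).
The full chord = 2 × 7 × sin(60°) = 7*sqrt(3).

7*sqrt(3)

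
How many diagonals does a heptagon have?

Each of the 7 vertices connects to 4 non-adjacent vertices via diagonals.
Total connections = 7 × 4 = 28, but each diagonal is counted twice.
Number of diagonals = 28 / 2 = 14.

14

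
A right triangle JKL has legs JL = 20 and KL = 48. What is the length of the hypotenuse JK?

JK = sqrt(20^2 + 48^2) = sqrt(2704) = 52

52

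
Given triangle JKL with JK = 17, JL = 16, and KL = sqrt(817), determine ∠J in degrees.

When all three sides of a triangle are known, the law of cosines can be rearranged to find any angle.
cos(C) = (a² + b² - c²) / (2ab) gives cos(J) = -1/2.
Taking the inverse cosine: J = 120°.

120°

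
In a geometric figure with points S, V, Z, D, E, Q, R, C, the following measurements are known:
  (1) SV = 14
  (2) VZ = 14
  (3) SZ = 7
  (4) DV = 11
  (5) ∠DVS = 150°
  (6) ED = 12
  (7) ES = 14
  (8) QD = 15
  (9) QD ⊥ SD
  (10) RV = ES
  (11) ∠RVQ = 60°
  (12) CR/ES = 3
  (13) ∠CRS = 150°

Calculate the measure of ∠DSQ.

Step 1: By the law of cosines on triangle SVD: SD² = 14² + 11² − 2·14·11·cos(150°) = 583.74, so SD ≈ 24.16.
Step 2: By the law of cosines on triangle SDQ: SQ² = 24.16² + 15² − 2·24.16·15·cos(90°) = 808.74, so SQ ≈ 28.44.
Step 3: By the inverse law of cosines on triangle DSQ: cos(∠DSQ) = (24.16² + 28.44² − 15²) / (2·24.16·28.44) = 1167.47/1374.17 = 0.8496, so ∠DSQ = 31.83°.

Therefore, the measure of angle ∠DSQ = 31.83°.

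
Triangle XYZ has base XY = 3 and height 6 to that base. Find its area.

Area = (1/2) * base * height
Area = (1/2) * 3 * 6
Area = 9

9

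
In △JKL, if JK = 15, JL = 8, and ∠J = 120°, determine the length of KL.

Law of cosines: KL^2 = 15^2 + 8^2 - 2(15)(8)cos(120°) = 409, so KL = sqrt(409).

sqrt(409)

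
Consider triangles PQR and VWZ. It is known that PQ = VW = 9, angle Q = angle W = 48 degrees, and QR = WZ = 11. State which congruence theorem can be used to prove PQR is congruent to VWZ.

Consider the given information: PQ = VW = 9, angle Q = angle W = 48 degrees, and QR = WZ = 11
This is not ASA or AAS: ASA requires two angles and the side between them. AAS requires two angles and a non-included side.
The correct criterion is SAS. Two pairs of corresponding sides and the included angle are equal (Side-Angle-Side).

SAS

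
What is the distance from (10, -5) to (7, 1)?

d = sqrt((-3)^2 + (6)^2) = sqrt(45) = 3*sqrt(5)

3*sqrt(5)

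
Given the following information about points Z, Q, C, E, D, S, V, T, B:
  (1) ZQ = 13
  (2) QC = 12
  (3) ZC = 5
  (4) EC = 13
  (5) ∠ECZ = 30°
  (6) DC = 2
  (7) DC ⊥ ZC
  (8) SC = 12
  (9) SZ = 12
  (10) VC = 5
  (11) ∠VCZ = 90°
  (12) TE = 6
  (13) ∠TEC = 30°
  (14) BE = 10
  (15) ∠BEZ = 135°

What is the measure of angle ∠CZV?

Step 1: By the law of cosines on triangle ZCV: ZV² = 5² + 5² − 2·5·5·cos(90°) = 50, so ZV = 5·√2.
Step 2: By the inverse law of cosines on triangle CZV: cos(∠CZV) = (5² + (5·√2)² − 5²) / (2·5·5·√2) = 50/70.71 = 0.7071, so ∠CZV = 45°.

Therefore, the measure of angle ∠CZV = 45°.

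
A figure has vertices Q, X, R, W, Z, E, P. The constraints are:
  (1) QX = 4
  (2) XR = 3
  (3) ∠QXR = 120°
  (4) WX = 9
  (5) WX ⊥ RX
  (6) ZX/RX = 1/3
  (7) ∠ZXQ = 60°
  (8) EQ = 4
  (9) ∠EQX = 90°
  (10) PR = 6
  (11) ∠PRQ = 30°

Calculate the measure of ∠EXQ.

Step 1: By the law of cosines on triangle XQE: XE² = 4² + 4² − 2·4·4·cos(90°) = 32, so XE = 4·√2.
Step 2: By the inverse law of cosines on triangle EXQ: cos(∠EXQ) = ((4·√2)² + 4² − 4²) / (2·4·√2·4) = 32/45.25 = 0.7071, so ∠EXQ = 45°.

Therefore, the measure of angle ∠EXQ = 45°.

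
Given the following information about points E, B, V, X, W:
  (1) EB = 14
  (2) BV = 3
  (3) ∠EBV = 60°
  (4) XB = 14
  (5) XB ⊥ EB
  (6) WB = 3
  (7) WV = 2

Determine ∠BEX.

Step 1: By the law of cosines on triangle EBX: EX² = 14² + 14² − 2·14·14·cos(90°) = 392, so EX = 14·√2.
Step 2: By the inverse law of cosines on triangle BEX: cos(∠BEX) = (14² + (14·√2)² − 14²) / (2·14·14·√2) = 392/554.37 = 0.7071, so ∠BEX = 45°.

Therefore, the measure of angle ∠BEX = 45°.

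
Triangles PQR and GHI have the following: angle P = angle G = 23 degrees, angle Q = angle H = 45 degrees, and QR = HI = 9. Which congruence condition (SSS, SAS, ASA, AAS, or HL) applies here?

The given information provides:
angle P = angle G = 23 degrees, angle Q = angle H = 45 degrees, and QR = HI = 9
This matches the AAS congruence theorem.
Two pairs of corresponding angles and a non-included side are equal (Angle-Angle-Side).

AAS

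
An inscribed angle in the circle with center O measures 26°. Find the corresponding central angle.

Central angle = 2 × 26° = 52° (inscribed angle theorem).

52°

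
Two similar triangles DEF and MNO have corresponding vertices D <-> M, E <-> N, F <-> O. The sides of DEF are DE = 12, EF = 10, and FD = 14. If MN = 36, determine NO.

Since the triangles are similar, the ratio of corresponding sides is constant.
Scale factor k = MN / DE = 36 / 12 = 3
NO = k * EF = 3 * 10 = 30

30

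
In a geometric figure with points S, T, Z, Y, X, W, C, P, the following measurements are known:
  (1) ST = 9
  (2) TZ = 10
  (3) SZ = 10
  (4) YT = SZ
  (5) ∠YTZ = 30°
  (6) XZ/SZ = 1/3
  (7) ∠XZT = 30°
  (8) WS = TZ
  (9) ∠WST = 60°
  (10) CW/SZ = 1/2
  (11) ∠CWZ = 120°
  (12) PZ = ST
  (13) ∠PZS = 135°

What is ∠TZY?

From the given relations: YT = SZ = 10.
Step 1: By the law of cosines on triangle ZTY: ZY² = 10² + 10² − 2·10·10·cos(30°) = 26.79, so ZY ≈ 5.18.
Step 2: By the inverse law of cosines on triangle TZY: cos(∠TZY) = (10² + 5.18² − 10²) / (2·10·5.18) = 26.79/103.53 = 0.2588, so ∠TZY = 75°.

Therefore, the measure of angle ∠TZY = 75°.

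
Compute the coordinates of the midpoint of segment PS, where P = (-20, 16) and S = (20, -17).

The midpoint is the average of the coordinates:
x: (-20 + 20)/2 = 0
y: (16 + -17)/2 = -1/2
Midpoint = (0, -1/2)

(0, -1/2)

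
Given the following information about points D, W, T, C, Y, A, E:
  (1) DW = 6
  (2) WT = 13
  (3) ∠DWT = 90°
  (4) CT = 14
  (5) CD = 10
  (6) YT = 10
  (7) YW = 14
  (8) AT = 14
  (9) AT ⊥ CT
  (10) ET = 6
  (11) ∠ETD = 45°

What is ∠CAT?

Step 1: By the law of cosines on triangle ATC: AC² = 14² + 14² − 2·14·14·cos(90°) = 392, so AC = 14·√2.
Step 2: By the inverse law of cosines on triangle CAT: cos(∠CAT) = ((14·√2)² + 14² − 14²) / (2·14·√2·14) = 392/554.37 = 0.7071, so ∠CAT = 45°.

Therefore, the measure of angle ∠CAT = 45°.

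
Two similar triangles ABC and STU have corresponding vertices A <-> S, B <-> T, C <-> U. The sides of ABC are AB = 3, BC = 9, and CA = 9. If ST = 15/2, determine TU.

Since the triangles are similar, the ratio of corresponding sides is constant.
Scale factor k = ST / AB = 15/2 / 3 = 5/2
TU = k * BC = 5/2 * 9 = 45/2

45/2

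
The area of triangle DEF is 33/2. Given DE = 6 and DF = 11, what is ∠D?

Area = (1/2) * a * b * sin(C)
sin(C) = 2 * Area / (a * b)
sin(C) = 2 * 33/2 / (6 * 11)
sin(C) = 1/2
C = arcsin(1/2) = 30°
Since sin(180° - C) = sin(C), the obtuse angle 150° gives the same area, so C = 30° or C = 150°.

30° or 150°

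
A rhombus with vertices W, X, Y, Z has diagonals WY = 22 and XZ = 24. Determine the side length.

The diagonals of a rhombus bisect each other at right angles.
Half-diagonals: 22/2 = 11 and 24/2 = 12
side = sqrt(11^2 + 12^2)
side = sqrt(121 + 144)
side = sqrt(265)

sqrt(265)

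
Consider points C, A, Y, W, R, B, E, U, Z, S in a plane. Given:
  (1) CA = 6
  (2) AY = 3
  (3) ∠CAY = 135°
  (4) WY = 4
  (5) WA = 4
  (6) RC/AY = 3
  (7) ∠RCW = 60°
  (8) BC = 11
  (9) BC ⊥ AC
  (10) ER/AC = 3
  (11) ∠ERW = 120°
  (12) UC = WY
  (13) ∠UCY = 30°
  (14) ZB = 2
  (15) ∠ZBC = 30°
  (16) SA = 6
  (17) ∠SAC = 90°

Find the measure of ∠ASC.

Step 1: By the law of cosines on triangle SAC: SC² = 6² + 6² − 2·6·6·cos(90°) = 72, so SC = 6·√2.
Step 2: By the inverse law of cosines on triangle ASC: cos(∠ASC) = (6² + (6·√2)² − 6²) / (2·6·6·√2) = 72/101.82 = 0.7071, so ∠ASC = 45°.

Therefore, the measure of angle ∠ASC = 45°.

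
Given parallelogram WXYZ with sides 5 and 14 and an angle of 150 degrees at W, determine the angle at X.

Opposite sides of a parallelogram are parallel, so consecutive angles form co-interior angles on a transversal.
Co-interior angles sum to 180°, giving angle X = 180 - 150 = 30 degrees.

30 degrees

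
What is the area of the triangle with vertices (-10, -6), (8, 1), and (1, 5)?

Shoelace: Area = (1/2)|-10(1-5) + 8(5--6) + 1(-6-1)| = (1/2)(121) = 121/2

121/2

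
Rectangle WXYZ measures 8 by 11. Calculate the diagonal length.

A rectangle's diagonal splits it into two right triangles, with the diagonal as the hypotenuse.
By the Pythagorean theorem, d^2 = 8^2 + 11^2 = 185.
Therefore d = sqrt(185).

sqrt(185)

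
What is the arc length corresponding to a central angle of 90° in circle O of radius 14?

Arc length = 2π(14)(1/4) = 7*pi

7*pi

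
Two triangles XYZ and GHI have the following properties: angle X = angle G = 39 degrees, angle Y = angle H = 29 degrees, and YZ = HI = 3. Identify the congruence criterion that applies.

Consider the given information: angle X = angle G = 39 degrees, angle Y = angle H = 29 degrees, and YZ = HI = 3
This is not ASA or HL: ASA requires two angles and the side between them. HL only applies to right triangles with matching hypotenuse and leg.
The correct criterion is AAS. Two pairs of corresponding angles and a non-included side are equal (Angle-Angle-Side).

AAS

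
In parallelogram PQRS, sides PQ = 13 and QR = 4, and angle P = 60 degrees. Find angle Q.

In a parallelogram, consecutive angles are supplementary (sum to 180°).
angle Q = 180 - angle P
angle Q = 180 - 60
angle Q = 120 degrees

120 degrees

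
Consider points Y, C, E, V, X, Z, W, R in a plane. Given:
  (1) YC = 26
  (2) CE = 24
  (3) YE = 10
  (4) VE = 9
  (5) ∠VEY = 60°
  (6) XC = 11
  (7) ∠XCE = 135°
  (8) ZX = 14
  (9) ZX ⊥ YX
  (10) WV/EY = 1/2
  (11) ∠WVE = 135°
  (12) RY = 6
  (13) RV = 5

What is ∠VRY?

Step 1: By the law of cosines on triangle VEY: VY² = 9² + 10² − 2·9·10·cos(60°) = 91, so VY = √91.
Step 2: By the inverse law of cosines on triangle VRY: cos(∠VRY) = (5² + 6² − √91²) / (2·5·6) = -30/60 = -0.5, so ∠VRY = 120°.

Therefore, the measure of angle ∠VRY = 120°.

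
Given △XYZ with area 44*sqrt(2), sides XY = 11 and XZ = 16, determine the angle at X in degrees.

sin(C) = 2 * 44*sqrt(2) / (11 * 16) = sqrt(2)/2, so C = arcsin(sqrt(2)/2) = 45°.
Since sin(180° - C) = sin(C), the obtuse angle 135° gives the same area, so C = 45° or C = 135°.

45° or 135°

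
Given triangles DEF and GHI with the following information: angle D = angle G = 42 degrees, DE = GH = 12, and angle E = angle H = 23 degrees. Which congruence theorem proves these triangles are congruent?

The given information matches ASA: Two pairs of corresponding angles and the included side are equal (Angle-Side-Angle).

ASA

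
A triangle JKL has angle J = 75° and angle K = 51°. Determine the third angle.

Let angle L = x. Then 75 + 51 + x = 180.
x = 180 - 126 = 54 degrees.

54 degrees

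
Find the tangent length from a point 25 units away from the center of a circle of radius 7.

tangent = √(d² - r²) = √(25² - 7²) = √(625 - 49) = √576 = 24

24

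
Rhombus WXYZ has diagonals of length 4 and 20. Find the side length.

Half-diagonals are 2 and 10. side = sqrt(2^2 + 10^2) = sqrt(104) = 2*sqrt(26)

2*sqrt(26)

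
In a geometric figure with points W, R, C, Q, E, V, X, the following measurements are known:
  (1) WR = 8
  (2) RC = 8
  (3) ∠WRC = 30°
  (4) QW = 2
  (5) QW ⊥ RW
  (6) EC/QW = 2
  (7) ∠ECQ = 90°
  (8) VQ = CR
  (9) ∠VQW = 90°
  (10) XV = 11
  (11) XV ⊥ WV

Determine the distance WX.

From the given relations: VQ = CR = 8.
Step 1: By the law of cosines on triangle VQW: VW² = 8² + 2² − 2·8·2·cos(90°) = 68, so VW = 2·√17.
Step 2: By the law of cosines on triangle WVX: WX² = (2·√17)² + 11² − 2·2·√17·11·cos(90°) = 189, so WX = 3·√21.

Therefore, the length of WX = 3·√21.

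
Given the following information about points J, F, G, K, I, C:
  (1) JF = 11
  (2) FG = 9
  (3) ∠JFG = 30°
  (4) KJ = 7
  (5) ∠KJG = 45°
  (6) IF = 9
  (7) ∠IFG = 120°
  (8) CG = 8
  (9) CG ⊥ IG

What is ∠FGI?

Step 1: By the law of cosines on triangle GFI: GI² = 9² + 9² − 2·9·9·cos(120°) = 243, so GI = 9·√3.
Step 2: By the inverse law of cosines on triangle FGI: cos(∠FGI) = (9² + (9·√3)² − 9²) / (2·9·9·√3) = 243/280.59 = 0.866, so ∠FGI = 30°.

Therefore, the measure of angle ∠FGI = 30°.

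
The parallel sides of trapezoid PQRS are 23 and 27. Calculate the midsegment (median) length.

The midsegment of a trapezoid = (base1 + base2) / 2
midsegment = (23 + 27) / 2
midsegment = 50 / 2
midsegment = 25

25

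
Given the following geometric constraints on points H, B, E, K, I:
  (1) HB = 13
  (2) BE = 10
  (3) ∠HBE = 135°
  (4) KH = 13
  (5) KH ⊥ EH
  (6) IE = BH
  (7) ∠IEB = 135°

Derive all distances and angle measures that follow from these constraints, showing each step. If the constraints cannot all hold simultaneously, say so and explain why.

The constraints are consistent.

From the given relations:
  IE = BH = 13

Step 1: From HB = 13, BE = 10, and ∠HBE = 135°, by the law of cosines:
  HE² = HB² + BE² - 2·HB·BE·cos(135°) = 169 + 100 + 183.8 = 452.8
  HE ≈ 21.28

Step 2: From BE = 10, EI = 13, and ∠BEI = 135°, by the law of cosines:
  BI² = BE² + EI² - 2·BE·EI·cos(135°) = 100 + 169 + 183.8 = 452.8
  BI ≈ 21.28

Step 3: From EH = 21.28, HK = 13, and ∠EHK = 90°, by the law of cosines:
  EK² = EH² + HK² - 2·EH·HK·cos(90°) = 452.8 + 169 - 0 = 621.8
  EK ≈ 24.94

Step 4: From HB = 13, HE = 21.28, BE = 10, by the inverse law of cosines:
  cos(∠BHE) = (HB² + HE² - BE²) / (2·HB·HE)
  ∠BHE = 19.41°

Step 5: From BE = 10, BI = 21.28, EI = 13, by the inverse law of cosines:
  cos(∠EBI) = (BE² + BI² - EI²) / (2·BE·BI)
  ∠EBI = 25.59°

Step 6: From EB = 10, EH = 21.28, BH = 13, by the inverse law of cosines:
  cos(∠BEH) = (EB² + EH² - BH²) / (2·EB·EH)
  ∠BEH = 25.59°

Step 7: From IB = 21.28, IE = 13, BE = 10, by the inverse law of cosines:
  cos(∠BIE) = (IB² + IE² - BE²) / (2·IB·IE)
  ∠BIE = 19.41°

Step 8: From EH = 21.28, EK = 24.94, HK = 13, by the inverse law of cosines:
  cos(∠HEK) = (EH² + EK² - HK²) / (2·EH·EK)
  ∠HEK = 31.42°

Step 9: From KE = 24.94, KH = 13, EH = 21.28, by the inverse law of cosines:
  cos(∠EKH) = (KE² + KH² - EH²) / (2·KE·KH)
  ∠EKH = 58.58°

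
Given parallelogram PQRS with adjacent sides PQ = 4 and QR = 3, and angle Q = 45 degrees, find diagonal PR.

Using the law of cosines:
d^2 = 4^2 + 3^2 - 2(4)(3)cos(45 degrees)
d^2 = 16 + 9 - 24*sqrt(2)/2
d^2 = 25 - 12*sqrt(2)
d = sqrt(25 - 12*sqrt(2))

sqrt(25 - 12*sqrt(2))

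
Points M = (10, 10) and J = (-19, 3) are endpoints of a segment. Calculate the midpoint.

M = ((x₁ + x₂)/2, (y₁ + y₂)/2)
= ((10 + -19)/2, (10 + 3)/2)
= (-9/2, 13/2) = (-9/2, 13/2)

(-9/2, 13/2)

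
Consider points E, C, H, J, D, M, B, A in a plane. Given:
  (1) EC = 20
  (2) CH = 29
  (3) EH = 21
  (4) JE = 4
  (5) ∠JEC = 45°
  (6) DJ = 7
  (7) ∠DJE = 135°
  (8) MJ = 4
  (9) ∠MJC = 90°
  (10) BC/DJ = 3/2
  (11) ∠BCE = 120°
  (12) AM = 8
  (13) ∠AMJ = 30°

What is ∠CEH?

Step 1: By the inverse law of cosines on triangle CEH: cos(∠CEH) = (20² + 21² − 29²) / (2·20·21) = 0/840 = 0, so ∠CEH = 90°.

Therefore, the measure of angle ∠CEH = 90°.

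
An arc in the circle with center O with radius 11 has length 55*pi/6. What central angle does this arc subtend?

The full circumference is 2πr = 22*pi.
The arc is 55*pi/6 / 22*pi = 5/12 of the full circle.
So the central angle = 5/12 × 360° = 150°.

150°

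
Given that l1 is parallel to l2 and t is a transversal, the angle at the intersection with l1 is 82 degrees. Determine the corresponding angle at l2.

Corresponding angles are equal: 82 degrees.

82 degrees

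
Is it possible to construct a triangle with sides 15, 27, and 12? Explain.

The longest side is 27. The other two sides sum to 12 + 15 = 27.
Since 27 ≤ 27, the two shorter sides cannot reach around to close the triangle.

No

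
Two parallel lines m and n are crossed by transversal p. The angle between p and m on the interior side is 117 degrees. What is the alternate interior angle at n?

Alternate interior angles formed by parallel lines and a transversal are equal.
The given angle is 117 degrees.
The alternate interior angle = 117 degrees.

117 degrees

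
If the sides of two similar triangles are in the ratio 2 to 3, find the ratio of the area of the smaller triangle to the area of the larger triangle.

Area ratio = (side ratio)^2 = (2/3)^2 = 4:9.

4:9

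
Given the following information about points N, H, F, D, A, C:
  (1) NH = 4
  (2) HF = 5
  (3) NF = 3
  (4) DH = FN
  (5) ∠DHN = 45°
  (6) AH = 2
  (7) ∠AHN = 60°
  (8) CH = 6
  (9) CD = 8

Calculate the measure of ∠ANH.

Step 1: By the law of cosines on triangle NHA: NA² = 4² + 2² − 2·4·2·cos(60°) = 12, so NA = 2·√3.
Step 2: By the inverse law of cosines on triangle ANH: cos(∠ANH) = ((2·√3)² + 4² − 2²) / (2·2·√3·4) = 24/27.71 = 0.866, so ∠ANH = 30°.

Therefore, the measure of angle ∠ANH = 30°.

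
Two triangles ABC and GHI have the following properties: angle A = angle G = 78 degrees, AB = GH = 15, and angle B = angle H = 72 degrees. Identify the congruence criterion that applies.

The given information matches ASA: Two pairs of corresponding angles and the included side are equal (Angle-Side-Angle).

ASA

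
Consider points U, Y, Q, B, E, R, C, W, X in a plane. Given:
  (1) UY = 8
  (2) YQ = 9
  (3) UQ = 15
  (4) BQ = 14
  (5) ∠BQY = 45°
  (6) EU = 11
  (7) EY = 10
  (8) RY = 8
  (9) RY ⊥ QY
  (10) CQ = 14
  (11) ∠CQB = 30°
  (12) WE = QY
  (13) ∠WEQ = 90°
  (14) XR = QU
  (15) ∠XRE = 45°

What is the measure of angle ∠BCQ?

Step 1: By the law of cosines on triangle CQB: CB² = 14² + 14² − 2·14·14·cos(30°) = 52.52, so CB ≈ 7.25.
Step 2: By the inverse law of cosines on triangle BCQ: cos(∠BCQ) = (7.25² + 14² − 14²) / (2·7.25·14) = 52.52/202.91 = 0.2588, so ∠BCQ = 75°.

Therefore, the measure of angle ∠BCQ = 75°.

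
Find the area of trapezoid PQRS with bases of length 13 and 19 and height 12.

Area = (13 + 19) * 12 / 2 = 384 / 2 = 192

192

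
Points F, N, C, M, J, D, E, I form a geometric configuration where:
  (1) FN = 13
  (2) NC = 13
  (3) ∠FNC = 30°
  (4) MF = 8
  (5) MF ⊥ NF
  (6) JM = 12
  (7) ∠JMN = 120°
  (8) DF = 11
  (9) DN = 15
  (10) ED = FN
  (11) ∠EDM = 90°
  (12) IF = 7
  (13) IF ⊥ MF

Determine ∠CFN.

Step 1: By the law of cosines on triangle FNC: FC² = 13² + 13² − 2·13·13·cos(30°) = 45.28, so FC ≈ 6.73.
Step 2: By the inverse law of cosines on triangle CFN: cos(∠CFN) = (6.73² + 13² − 13²) / (2·6.73·13) = 45.28/174.96 = 0.2588, so ∠CFN = 75°.

Therefore, the measure of angle ∠CFN = 75°.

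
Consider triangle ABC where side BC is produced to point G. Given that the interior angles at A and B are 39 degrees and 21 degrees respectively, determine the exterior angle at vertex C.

Exterior angle = 39 + 21 = 60 degrees (exterior angle theorem).

60 degrees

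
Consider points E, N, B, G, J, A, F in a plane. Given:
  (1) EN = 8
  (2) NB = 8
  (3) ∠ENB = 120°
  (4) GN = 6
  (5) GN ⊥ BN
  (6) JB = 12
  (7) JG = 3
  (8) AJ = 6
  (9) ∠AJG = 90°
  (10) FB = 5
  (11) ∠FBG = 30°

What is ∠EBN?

Step 1: By the law of cosines on triangle BNE: BE² = 8² + 8² − 2·8·8·cos(120°) = 192, so BE = 8·√3.
Step 2: By the inverse law of cosines on triangle EBN: cos(∠EBN) = ((8·√3)² + 8² − 8²) / (2·8·√3·8) = 192/221.7 = 0.866, so ∠EBN = 30°.

Therefore, the measure of angle ∠EBN = 30°.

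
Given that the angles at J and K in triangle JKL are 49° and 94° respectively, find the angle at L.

Let angle L = x. Then 49 + 94 + x = 180.
x = 180 - 143 = 37 degrees.

37 degrees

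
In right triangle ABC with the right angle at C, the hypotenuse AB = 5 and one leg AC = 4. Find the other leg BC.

BC = sqrt(5^2 - 4^2) = sqrt(9) = 3

3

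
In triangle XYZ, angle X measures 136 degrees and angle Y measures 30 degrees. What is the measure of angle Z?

By the triangle angle sum property, the three interior angles of any triangle add up to 180°.
We know angle X = 136° and angle Y = 30°, so their sum is 166°.
Therefore angle Z = 180° - 166° = 14°.

14 degrees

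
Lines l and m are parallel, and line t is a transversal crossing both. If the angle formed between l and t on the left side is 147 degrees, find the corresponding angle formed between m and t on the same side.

When a transversal crosses parallel lines, angles in the same position at each intersection are called corresponding angles.
These are always equal, so the answer is 147 degrees.

147 degrees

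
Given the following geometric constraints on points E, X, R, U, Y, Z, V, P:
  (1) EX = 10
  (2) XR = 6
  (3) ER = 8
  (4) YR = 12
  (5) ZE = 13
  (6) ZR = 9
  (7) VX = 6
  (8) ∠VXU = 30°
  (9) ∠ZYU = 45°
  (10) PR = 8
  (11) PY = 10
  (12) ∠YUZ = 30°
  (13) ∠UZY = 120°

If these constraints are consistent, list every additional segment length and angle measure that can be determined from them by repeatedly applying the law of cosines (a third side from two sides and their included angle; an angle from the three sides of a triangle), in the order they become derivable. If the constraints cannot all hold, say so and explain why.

These constraints are not satisfiable: (9), (12) and (13) are the three interior angles of triangle ZYU, which must sum to 180°, but 45° + 30° + 120° = 195°. No planar figure meets all of them, so nothing further can be derived.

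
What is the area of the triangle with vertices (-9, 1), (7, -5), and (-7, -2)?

Using the Shoelace formula for a triangle:
Area = (1/2)|x0(y1 - y2) + x1(y2 - y0) + x2(y0 - y1)|
Area = (1/2)|-9(-5 - -2) + 7(-2 - 1) + -7(1 - -5)|
Area = (1/2)|27 + -21 + -42|
Area = (1/2)|-36|
Area = (1/2)(36)
Area = 18

18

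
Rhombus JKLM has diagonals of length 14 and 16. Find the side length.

In a rhombus, the diagonals bisect each other perpendicularly, creating four congruent right triangles.
Each triangle has legs 7 (half of 14) and 8 (half of 16).
The hypotenuse of each right triangle is a side of the rhombus:
side = sqrt(7^2 + 8^2) = sqrt(113)

sqrt(113)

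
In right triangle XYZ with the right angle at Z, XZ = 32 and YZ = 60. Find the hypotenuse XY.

By the Pythagorean theorem: XY^2 = XZ^2 + YZ^2
XY^2 = 32^2 + 60^2 = 1024 + 3600 = 4624
XY = sqrt(4624) = 68

68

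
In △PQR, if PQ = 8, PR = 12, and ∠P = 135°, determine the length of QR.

By the law of cosines: QR^2 = PQ^2 + PR^2 - 2*PQ*PR*cos(P)
QR^2 = 8^2 + 12^2 - 2*8*12*cos(135°)
QR^2 = 64 + 144 - 192*(-sqrt(2)/2)
QR^2 = 96*sqrt(2) + 208
QR = 4*sqrt(6*sqrt(2) + 13)

4*sqrt(6*sqrt(2) + 13)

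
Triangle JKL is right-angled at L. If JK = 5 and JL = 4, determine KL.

By the Pythagorean theorem: KL^2 = JK^2 - JL^2
KL^2 = 5^2 - 4^2 = 25 - 16 = 9
KL = sqrt(9) = 3

3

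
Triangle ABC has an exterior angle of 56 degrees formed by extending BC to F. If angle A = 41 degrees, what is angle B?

angle B = 56 - 41 = 15 degrees (exterior angle theorem).

15 degrees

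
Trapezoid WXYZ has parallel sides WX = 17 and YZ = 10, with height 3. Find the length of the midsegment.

The midsegment (median) of a trapezoid connects the midpoints of the non-parallel sides.
Its length is the average of the two bases: (17 + 10) / 2 = 27/2.

27/2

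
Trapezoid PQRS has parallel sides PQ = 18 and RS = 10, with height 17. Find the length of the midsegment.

midsegment = (18 + 10) / 2 = 28 / 2 = 14

14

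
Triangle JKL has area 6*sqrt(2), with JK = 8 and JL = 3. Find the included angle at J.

From the SAS area formula Area = (1/2)ab sin(C), rearranging gives sin(C) = 2*Area/(ab).
sin(C) = 2 * 6*sqrt(2) / (24) = sqrt(2)/2.
Therefore C = arcsin(sqrt(2)/2) = 45°.
Since sin(180° - C) = sin(C), the obtuse angle 135° gives the same area, so C = 45° or C = 135°.

45° or 135°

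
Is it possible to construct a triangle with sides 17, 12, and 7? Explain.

Yes.
The triangle inequality requires that the sum of any two sides exceeds the third.
Here 7 + 12 = 19 > 17, so the condition is met.

Yes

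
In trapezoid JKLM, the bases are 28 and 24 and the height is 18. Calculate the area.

Area of a trapezoid = (base1 + base2) * height / 2
Area = (28 + 24) * 18 / 2
Area = 52 * 18 / 2
Area = 936 / 2
Area = 468

468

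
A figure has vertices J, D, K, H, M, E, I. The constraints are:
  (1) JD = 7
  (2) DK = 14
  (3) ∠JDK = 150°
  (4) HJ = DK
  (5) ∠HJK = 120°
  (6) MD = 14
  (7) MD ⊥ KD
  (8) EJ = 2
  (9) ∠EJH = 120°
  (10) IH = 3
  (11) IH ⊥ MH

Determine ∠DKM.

Step 1: By the law of cosines on triangle KDM: KM² = 14² + 14² − 2·14·14·cos(90°) = 392, so KM = 14·√2.
Step 2: By the inverse law of cosines on triangle DKM: cos(∠DKM) = (14² + (14·√2)² − 14²) / (2·14·14·√2) = 392/554.37 = 0.7071, so ∠DKM = 45°.

Therefore, the measure of angle ∠DKM = 45°.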